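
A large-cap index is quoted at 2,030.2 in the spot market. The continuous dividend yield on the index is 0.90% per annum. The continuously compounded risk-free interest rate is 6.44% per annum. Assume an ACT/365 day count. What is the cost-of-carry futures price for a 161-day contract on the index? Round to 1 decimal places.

2,080.4

F = S·e^((r − q)T) = 2030.2 · e^((0.0644 − 0.0090) × 161/365)
= 2030.2 · e^0.024437 = 2030.2 × 1.024738
F = 2,080.4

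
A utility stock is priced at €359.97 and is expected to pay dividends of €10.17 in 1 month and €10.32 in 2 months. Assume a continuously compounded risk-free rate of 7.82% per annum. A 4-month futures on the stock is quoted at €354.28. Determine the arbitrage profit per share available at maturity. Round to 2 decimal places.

PV(dividends) I = 10.17·e^(−0.0782·1/12) + 10.32·e^(−0.0782·2/12) = 20.2903
Fair futures F* = (S − I)·e^(rT) = (359.97 − 20.2903)·e^0.026067 = 339.6797 × 1.026410 = 348.6506
Market €354.28 > fair 348.6506: forward overpriced → cash-and-carry (borrow at r, buy the stock and collect the dividends, short the forward).
Profit at T = |F_mkt − F*| = |354.28 − 348.6506| = €5.63 per share

€5.63 per share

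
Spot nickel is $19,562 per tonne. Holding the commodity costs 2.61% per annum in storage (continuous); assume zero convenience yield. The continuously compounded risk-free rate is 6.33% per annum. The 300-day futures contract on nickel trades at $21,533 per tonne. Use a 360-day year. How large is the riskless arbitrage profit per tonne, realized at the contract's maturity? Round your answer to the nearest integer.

Fair futures: F* = S·e^(carry·T), with carry = (r + u) = 0.0633 + 0.0261 = 0.0894
F* = 19562 · e^(0.0894 × 300/360) = 19562 · e^0.074500 = 19562 × 1.077345 = $21075.0229
Market $21533 > fair $21075.0229: forward overpriced → cash-and-carry (buy spot, short the forward).
At maturity, profit = |F_mkt − F*| = |21533 − 21075.0229| = $458 per tonne

$458 per tonne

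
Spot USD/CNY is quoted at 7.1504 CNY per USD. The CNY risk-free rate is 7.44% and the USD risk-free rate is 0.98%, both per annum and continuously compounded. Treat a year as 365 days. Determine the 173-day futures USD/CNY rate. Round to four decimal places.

F = S·e^((r_CNY − r_USD)T) = 7.1504 · e^((0.0744 − 0.0098) × 173/365)
= 7.1504 · e^0.030619 = 7.1504 × 1.031093
F = 7.3727 CNY per USD

7.3727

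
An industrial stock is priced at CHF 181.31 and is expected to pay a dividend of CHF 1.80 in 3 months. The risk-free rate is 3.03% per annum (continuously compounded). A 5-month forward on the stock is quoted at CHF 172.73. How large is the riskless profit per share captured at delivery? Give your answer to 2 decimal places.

PV(dividends) I = 1.80·e^(−0.0303·3/12) = 1.7864
Fair forward F* = (S − I)·e^(rT) = (181.31 − 1.7864)·e^0.012625 = 179.5236 × 1.012705 = 181.8044
Market CHF 172.73 < fair 181.8044: forward underpriced → reverse cash-and-carry (short the stock, invest proceeds at r, pay the dividends, go long the forward).
Profit at T = |F_mkt − F*| = |172.73 − 181.8044| = CHF 9.07 per share

CHF 9.07 per share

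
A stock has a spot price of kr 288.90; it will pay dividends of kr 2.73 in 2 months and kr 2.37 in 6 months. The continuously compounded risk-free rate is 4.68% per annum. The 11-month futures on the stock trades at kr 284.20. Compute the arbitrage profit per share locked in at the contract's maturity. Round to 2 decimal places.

PV(dividends) I = 2.73·e^(−0.0468·2/12) + 2.37·e^(−0.0468·6/12) = 5.0240
Fair futures F* = (S − I)·e^(rT) = (288.90 − 5.0240)·e^0.042900 = 283.8760 × 1.043834 = 296.3194
Market kr 284.20 < fair 296.3194: forward underpriced → reverse cash-and-carry (short the stock, invest proceeds at r, pay the dividends, go long the forward).
Profit at T = |F_mkt − F*| = |284.20 − 296.3194| = kr 12.12 per share

kr 12.12 per share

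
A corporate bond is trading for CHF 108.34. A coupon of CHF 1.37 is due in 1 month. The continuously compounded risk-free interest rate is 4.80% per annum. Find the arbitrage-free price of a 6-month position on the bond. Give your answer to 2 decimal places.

PV(coupons) I = 1.37·e^(−0.0480·1/12)
I = 1.3645
F = (S − I)·e^(rT) = (108.34 − 1.3645) · e^(0.0480·6/12)
= 106.9755 · e^0.024000 = 106.9755 × 1.024290 = CHF 109.57

CHF 109.57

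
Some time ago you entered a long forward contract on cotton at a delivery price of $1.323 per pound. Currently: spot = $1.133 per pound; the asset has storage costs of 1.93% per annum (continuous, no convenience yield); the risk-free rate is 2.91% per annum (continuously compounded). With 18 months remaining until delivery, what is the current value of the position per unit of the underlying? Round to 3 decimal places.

Current fair forward for the remaining 18 months: F = S·e^((r + u)·T), (r + u) = 0.0291 + 0.0193 = 0.0484
F = 1.133 · e^(0.0484 × 18/12) = 1.133 × 1.075300 = 1.2183
Value of long forward = (F − K)·e^(−rT) = (1.2183 − 1.323) · e^(−0.0291·18/12)
= -0.1047 × 0.957289 = -0.100

-$0.100 per pound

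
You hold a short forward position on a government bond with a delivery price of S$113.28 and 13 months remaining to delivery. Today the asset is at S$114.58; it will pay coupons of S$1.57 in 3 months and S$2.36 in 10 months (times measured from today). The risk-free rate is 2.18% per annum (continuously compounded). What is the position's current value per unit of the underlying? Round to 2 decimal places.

PV(remaining coupons) I = 1.57·e^(−0.0218·3/12) + 2.36·e^(−0.0218·10/12) = 3.8790
Current forward F = (S − I)·e^(rT) = (114.58 − 3.8790)·e^(0.0218·13/12) = 110.7010 × 1.023898 = 113.3465
Value (long) = (F − K)·e^(−rT) = (113.3465 − 113.28) × 0.976660 = 0.0649
Short position value = −(long value) = -S$0.06

-S$0.06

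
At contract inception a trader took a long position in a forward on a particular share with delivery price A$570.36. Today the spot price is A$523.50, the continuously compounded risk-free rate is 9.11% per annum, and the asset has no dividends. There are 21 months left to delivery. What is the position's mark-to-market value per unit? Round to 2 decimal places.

A$37.19

Current fair forward for the remaining 21 months: F = S·e^(r·T), r = 0.0911
F = 523.50 · e^(0.0911 × 21/12) = 523.50 × 1.172836 = 613.9796
Value of long forward = (F − K)·e^(−rT) = (613.9796 − 570.36) · e^(−0.0911·21/12)
= 43.6196 × 0.852634 = 37.19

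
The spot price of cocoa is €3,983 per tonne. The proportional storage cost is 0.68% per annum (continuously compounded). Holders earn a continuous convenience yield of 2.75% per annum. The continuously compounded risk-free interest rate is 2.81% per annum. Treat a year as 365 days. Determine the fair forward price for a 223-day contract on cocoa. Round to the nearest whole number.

Net carry = r + u − y = 0.0281 + 0.0068 − 0.0275 = 0.0074
F = S·e^((r+u−y)T) = 3983 · e^(0.0074 × 223/365) = 3983 · e^0.004521
= 3983 × 1.004531 = €4,001 per tonne

€4,001 per tonne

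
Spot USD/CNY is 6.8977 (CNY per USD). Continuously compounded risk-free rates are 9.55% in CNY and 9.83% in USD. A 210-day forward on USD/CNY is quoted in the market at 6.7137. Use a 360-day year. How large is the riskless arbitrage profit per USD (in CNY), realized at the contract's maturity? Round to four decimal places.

Fair forward: F* = S·e^(carry·T), with carry = (r_CNY − r_USD) = 0.0955 − 0.0983 = -0.0028
F* = 6.8977 · e^(-0.0028 × 210/360) = 6.8977 · e^-0.001633 = 6.8977 × 0.998368 = 6.8864
Market 6.7137 < fair 6.8864: forward underpriced → reverse cash-and-carry (short spot, go long the forward).
At maturity, profit = |F_mkt − F*| = |6.7137 − 6.8864| = 0.1727 per USD (in CNY)

0.1727 per USD (in CNY)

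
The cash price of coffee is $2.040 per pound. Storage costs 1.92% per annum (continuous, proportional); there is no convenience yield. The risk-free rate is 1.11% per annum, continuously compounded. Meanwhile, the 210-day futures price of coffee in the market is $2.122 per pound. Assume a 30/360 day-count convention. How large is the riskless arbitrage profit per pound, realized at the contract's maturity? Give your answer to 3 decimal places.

Fair futures: F* = S·e^(carry·T), with carry = (r + u) = 0.0111 + 0.0192 = 0.0303
F* = 2.040 · e^(0.0303 × 210/360) = 2.040 · e^0.017675 = 2.040 × 1.017832 = $2.0764
Market $2.122 > fair $2.0764: forward overpriced → cash-and-carry (buy spot, short the forward).
At maturity, profit = |F_mkt − F*| = |2.122 − 2.0764| = $0.046 per pound

$0.046 per pound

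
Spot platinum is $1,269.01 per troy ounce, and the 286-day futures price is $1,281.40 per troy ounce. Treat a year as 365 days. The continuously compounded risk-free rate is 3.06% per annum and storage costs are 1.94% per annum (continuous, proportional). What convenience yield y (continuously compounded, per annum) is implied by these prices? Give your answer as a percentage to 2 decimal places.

F = S·e^((r+u−y)T) ⇒ (r+u−y) = ln(F/S)/T
ln(1281.40/1269.01) = 0.009716; /T ⇒ 0.012400
y = r + u − ln(F/S)/T = 0.0306 + 0.0194 − 0.012400 = 0.037600
y = 3.76%

3.76%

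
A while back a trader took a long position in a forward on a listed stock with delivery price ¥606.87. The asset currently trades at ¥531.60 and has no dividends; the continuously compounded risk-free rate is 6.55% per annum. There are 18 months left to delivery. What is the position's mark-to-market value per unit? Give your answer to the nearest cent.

-¥18.48

Current fair forward for the remaining 18 months: F = S·e^(r·T), r = 0.0655
F = 531.60 · e^(0.0655 × 18/12) = 531.60 × 1.103239 = 586.4819
Value of long forward = (F − K)·e^(−rT) = (586.4819 − 606.87) · e^(−0.0655·18/12)
= -20.3881 × 0.906422 = -18.48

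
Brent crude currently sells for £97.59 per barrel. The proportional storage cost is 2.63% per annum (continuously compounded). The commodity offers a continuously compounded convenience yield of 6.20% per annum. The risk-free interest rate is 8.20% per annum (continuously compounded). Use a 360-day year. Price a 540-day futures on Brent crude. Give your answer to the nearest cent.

£104.61 per barrel

Net carry = r + u − y = 0.0820 + 0.0263 − 0.0620 = 0.0463
F = S·e^((r+u−y)T) = 97.59 · e^(0.0463 × 540/360) = 97.59 · e^0.069450
= 97.59 × 1.071918 = £104.61 per barrel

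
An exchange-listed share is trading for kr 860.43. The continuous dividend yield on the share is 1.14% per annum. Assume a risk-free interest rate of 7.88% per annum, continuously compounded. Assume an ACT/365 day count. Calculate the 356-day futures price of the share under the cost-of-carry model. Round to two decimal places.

F = S·e^((r − q)T) = 860.43 · e^((0.0788 − 0.0114) × 356/365)
= 860.43 · e^0.065738 = 860.43 × 1.067947
F = kr 918.89

kr 918.89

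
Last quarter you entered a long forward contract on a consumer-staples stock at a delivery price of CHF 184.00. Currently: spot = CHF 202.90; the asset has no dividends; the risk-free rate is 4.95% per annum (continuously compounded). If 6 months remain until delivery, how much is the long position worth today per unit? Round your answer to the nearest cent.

Current fair forward for the remaining 6 months: F = S·e^(r·T), r = 0.0495
F = 202.90 · e^(0.0495 × 6/12) = 202.90 × 1.025059 = 207.9845
Value of long forward = (F − K)·e^(−rT) = (207.9845 − 184.00) · e^(−0.0495·6/12)
= 23.9845 × 0.975554 = 23.40

CHF 23.40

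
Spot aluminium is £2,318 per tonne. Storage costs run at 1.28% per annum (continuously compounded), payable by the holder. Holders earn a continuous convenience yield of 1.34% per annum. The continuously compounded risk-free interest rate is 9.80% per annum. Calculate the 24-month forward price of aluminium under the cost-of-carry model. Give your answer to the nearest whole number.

Net carry = r + u − y = 0.0980 + 0.0128 − 0.0134 = 0.0974
F = S·e^((r+u−y)T) = 2318 · e^(0.0974 × 24/12) = 2318 · e^0.194800
= 2318 × 1.215068 = £2,817 per tonne

£2,817 per tonne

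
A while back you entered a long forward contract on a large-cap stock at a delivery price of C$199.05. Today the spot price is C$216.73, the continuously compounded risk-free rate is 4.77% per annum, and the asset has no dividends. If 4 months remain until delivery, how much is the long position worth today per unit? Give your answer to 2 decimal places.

Current fair forward for the remaining 4 months: F = S·e^(r·T), r = 0.0477
F = 216.73 · e^(0.0477 × 4/12) = 216.73 × 1.016027 = 220.2035
Value of long forward = (F − K)·e^(−rT) = (220.2035 − 199.05) · e^(−0.0477·4/12)
= 21.1535 × 0.984226 = 20.82

C$20.82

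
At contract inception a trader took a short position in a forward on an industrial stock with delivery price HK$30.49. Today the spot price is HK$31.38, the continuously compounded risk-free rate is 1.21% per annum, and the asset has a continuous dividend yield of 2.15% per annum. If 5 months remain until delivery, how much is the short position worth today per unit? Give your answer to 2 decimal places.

-HK$0.76

Current fair forward for the remaining 5 months: F = S·e^((r − q)·T), (r − q) = 0.0121 − 0.0215 = -0.0094
F = 31.38 · e^(-0.0094 × 5/12) = 31.38 × 0.996091 = 31.2573
Value of long forward = (F − K)·e^(−rT) = (31.2573 − 30.49) · e^(−0.0121·5/12)
= 0.7673 × 0.994971 = 0.76
Short position value = −(long value) = -HK$0.76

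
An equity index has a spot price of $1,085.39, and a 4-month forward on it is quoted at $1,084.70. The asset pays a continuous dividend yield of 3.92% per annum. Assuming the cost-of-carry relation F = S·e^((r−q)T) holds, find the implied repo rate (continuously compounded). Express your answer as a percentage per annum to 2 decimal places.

3.73%

From F = S·e^((r−q)T): (r − q) = ln(F/S)/T
ln(1084.70/1085.39) = ln(0.999364) = -0.000636
(r − q) = -0.000636 / (4/12) = -0.001908
r = ln(F/S)/T + q = -0.001908 + 0.0392 = 0.037292
r = 3.73%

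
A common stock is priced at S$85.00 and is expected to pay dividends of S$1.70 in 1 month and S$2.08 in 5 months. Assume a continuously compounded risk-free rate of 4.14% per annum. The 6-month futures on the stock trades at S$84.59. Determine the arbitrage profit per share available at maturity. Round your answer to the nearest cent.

S$1.63 per share

PV(dividends) I = 1.70·e^(−0.0414·1/12) + 2.08·e^(−0.0414·5/12) = 3.7386
Fair futures F* = (S − I)·e^(rT) = (85.00 − 3.7386)·e^0.020700 = 81.2614 × 1.020916 = 82.9611
Market S$84.59 > fair 82.9611: forward overpriced → cash-and-carry (borrow at r, buy the stock and collect the dividends, short the forward).
Profit at T = |F_mkt − F*| = |84.59 − 82.9611| = S$1.63 per share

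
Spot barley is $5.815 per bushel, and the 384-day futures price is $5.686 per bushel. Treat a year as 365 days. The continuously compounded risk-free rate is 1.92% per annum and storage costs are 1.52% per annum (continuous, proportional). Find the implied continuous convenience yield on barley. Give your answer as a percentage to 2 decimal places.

F = S·e^((r+u−y)T) ⇒ (r+u−y) = ln(F/S)/T
ln(5.686/5.815) = -0.022434; /T ⇒ -0.021324
y = r + u − ln(F/S)/T = 0.0192 + 0.0152 + 0.021324 = 0.055724
y = 5.57%

5.57%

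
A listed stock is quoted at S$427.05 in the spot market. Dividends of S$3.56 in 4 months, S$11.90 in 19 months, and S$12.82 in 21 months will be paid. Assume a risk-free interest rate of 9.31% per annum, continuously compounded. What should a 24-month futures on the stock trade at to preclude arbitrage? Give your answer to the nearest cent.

PV(dividends) I = 3.56·e^(−0.0931·4/12) + 11.90·e^(−0.0931·19/12) + 12.82·e^(−0.0931·21/12)
I = 3.4512 + 10.2690 + 10.8926 = 24.6128
F = (S − I)·e^(rT) = (427.05 − 24.6128) · e^(0.0931·24/12)
= 402.4372 · e^0.186200 = 402.4372 × 1.204663 = S$484.80

S$484.80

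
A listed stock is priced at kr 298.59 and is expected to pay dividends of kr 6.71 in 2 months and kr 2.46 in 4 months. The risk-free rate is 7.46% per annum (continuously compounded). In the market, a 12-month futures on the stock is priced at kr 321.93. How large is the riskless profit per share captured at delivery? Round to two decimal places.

PV(dividends) I = 6.71·e^(−0.0746·2/12) + 2.46·e^(−0.0746·4/12) = 9.0267
Fair futures F* = (S − I)·e^(rT) = (298.59 − 9.0267)·e^0.074600 = 289.5633 × 1.077453 = 311.9908
Market kr 321.93 > fair 311.9908: forward overpriced → cash-and-carry (borrow at r, buy the stock and collect the dividends, short the forward).
Profit at T = |F_mkt − F*| = |321.93 − 311.9908| = kr 9.94 per share

kr 9.94 per share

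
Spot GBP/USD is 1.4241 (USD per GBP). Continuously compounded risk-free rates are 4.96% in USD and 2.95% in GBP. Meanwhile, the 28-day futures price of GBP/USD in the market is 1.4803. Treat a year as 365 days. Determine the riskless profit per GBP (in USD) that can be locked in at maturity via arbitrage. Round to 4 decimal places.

0.0540 per GBP (in USD)

Fair futures: F* = S·e^(carry·T), with carry = (r_USD − r_GBP) = 0.0496 − 0.0295 = 0.0201
F* = 1.4241 · e^(0.0201 × 28/365) = 1.4241 · e^0.001542 = 1.4241 × 1.001543 = 1.4263
Market 1.4803 > fair 1.4263: forward overpriced → cash-and-carry (buy spot, short the forward).
At maturity, profit = |F_mkt − F*| = |1.4803 − 1.4263| = 0.0540 per GBP (in USD)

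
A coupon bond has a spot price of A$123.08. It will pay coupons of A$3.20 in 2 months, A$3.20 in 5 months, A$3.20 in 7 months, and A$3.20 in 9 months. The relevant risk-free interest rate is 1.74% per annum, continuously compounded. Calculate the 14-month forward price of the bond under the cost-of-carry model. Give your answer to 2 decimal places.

A$112.65

PV(coupons) I = 3.20·e^(−0.0174·2/12) + 3.20·e^(−0.0174·5/12) + 3.20·e^(−0.0174·7/12) + 3.20·e^(−0.0174·9/12)
I = 3.1907 + 3.1769 + 3.1677 + 3.1585 = 12.6938
F = (S − I)·e^(rT) = (123.08 − 12.6938) · e^(0.0174·14/12)
= 110.3862 · e^0.020300 = 110.3862 × 1.020507 = A$112.65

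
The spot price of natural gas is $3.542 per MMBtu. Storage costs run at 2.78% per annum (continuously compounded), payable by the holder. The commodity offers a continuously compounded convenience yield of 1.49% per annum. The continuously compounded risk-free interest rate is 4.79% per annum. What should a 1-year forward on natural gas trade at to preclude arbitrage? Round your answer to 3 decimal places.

$3.764 per MMBtu

Net carry = r + u − y = 0.0479 + 0.0278 − 0.0149 = 0.0608
F = S·e^((r+u−y)T) = 3.542 · e^(0.0608 × 1) = 3.542 · e^0.060800
= 3.542 × 1.062686 = $3.764 per MMBtu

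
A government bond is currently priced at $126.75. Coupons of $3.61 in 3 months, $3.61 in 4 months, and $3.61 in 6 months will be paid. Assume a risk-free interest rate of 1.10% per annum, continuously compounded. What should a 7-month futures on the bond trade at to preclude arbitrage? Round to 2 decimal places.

PV(coupons) I = 3.61·e^(−0.0110·3/12) + 3.61·e^(−0.0110·4/12) + 3.61·e^(−0.0110·6/12)
I = 3.6001 + 3.5968 + 3.5902 = 10.7871
F = (S − I)·e^(rT) = (126.75 − 10.7871) · e^(0.0110·7/12)
= 115.9629 · e^0.006417 = 115.9629 × 1.006438 = $116.71

$116.71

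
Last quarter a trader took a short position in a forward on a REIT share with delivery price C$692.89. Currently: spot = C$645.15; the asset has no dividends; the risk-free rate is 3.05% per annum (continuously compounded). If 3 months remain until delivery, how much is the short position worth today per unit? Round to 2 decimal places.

C$42.48

Current fair forward for the remaining 3 months: F = S·e^(r·T), r = 0.0305
F = 645.15 · e^(0.0305 × 3/12) = 645.15 × 1.007654 = 650.0880
Value of long forward = (F − K)·e^(−rT) = (650.0880 − 692.89) · e^(−0.0305·3/12)
= -42.8020 × 0.992404 = -42.48
Short position value = −(long value) = C$42.48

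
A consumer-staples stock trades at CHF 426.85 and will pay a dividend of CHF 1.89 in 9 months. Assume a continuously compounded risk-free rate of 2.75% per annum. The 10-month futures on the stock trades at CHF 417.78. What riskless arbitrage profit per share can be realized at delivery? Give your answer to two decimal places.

CHF 17.07 per share

PV(dividends) I = 1.89·e^(−0.0275·9/12) = 1.8514
Fair futures F* = (S − I)·e^(rT) = (426.85 − 1.8514)·e^0.022917 = 424.9986 × 1.023182 = 434.8509
Market CHF 417.78 < fair 434.8509: forward underpriced → reverse cash-and-carry (short the stock, invest proceeds at r, pay the dividends, go long the forward).
Profit at T = |F_mkt − F*| = |417.78 − 434.8509| = CHF 17.07 per share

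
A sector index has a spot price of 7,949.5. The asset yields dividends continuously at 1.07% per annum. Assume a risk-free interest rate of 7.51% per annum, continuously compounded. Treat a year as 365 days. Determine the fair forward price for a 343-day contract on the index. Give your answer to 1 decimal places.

8,445.4

F = S·e^((r − q)T) = 7949.5 · e^((0.0751 − 0.0107) × 343/365)
= 7949.5 · e^0.060518 = 7949.5 × 1.062387
F = 8,445.4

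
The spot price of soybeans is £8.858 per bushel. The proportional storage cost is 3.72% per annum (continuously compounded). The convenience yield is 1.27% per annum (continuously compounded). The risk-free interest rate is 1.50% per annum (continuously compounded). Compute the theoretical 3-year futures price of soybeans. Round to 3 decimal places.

Net carry = r + u − y = 0.0150 + 0.0372 − 0.0127 = 0.0395
F = S·e^((r+u−y)T) = 8.858 · e^(0.0395 × 3) = 8.858 · e^0.118500
= 8.858 × 1.125807 = £9.972 per bushel

£9.972 per bushel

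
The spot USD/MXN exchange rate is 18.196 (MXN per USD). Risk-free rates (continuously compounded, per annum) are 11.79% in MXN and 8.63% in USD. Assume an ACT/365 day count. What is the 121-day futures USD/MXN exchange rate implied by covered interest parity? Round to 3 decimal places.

18.388

F = S·e^((r_MXN − r_USD)T) = 18.196 · e^((0.1179 − 0.0863) × 121/365)
= 18.196 · e^0.010476 = 18.196 × 1.010531
F = 18.388 MXN per USD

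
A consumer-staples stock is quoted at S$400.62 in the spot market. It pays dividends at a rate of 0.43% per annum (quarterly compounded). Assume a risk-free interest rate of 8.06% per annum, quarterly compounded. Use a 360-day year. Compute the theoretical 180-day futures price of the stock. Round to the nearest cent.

S$416.03

F = S · (1+r/4)^(4T) / (1+q/4)^(4T)
= 400.62 × 1.040706 / 1.002151 = 400.62 × 1.038472
F = S$416.03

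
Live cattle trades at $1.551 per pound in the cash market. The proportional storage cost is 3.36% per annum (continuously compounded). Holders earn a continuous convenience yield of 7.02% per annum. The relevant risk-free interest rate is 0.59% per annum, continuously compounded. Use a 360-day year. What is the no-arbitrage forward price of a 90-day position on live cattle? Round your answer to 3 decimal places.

Net carry = r + u − y = 0.0059 + 0.0336 − 0.0702 = -0.0307
F = S·e^((r+u−y)T) = 1.551 · e^(-0.0307 × 90/360) = 1.551 · e^-0.007675
= 1.551 × 0.992354 = $1.539 per pound

$1.539 per pound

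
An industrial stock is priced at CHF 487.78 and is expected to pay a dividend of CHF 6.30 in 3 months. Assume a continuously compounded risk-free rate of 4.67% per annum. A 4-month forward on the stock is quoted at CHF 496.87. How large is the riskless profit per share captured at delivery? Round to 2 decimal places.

PV(dividends) I = 6.30·e^(−0.0467·3/12) = 6.2269
Fair forward F* = (S − I)·e^(rT) = (487.78 − 6.2269)·e^0.015567 = 481.5531 × 1.015689 = 489.1082
Market CHF 496.87 > fair 489.1082: forward overpriced → cash-and-carry (borrow at r, buy the stock and collect the dividends, short the forward).
Profit at T = |F_mkt − F*| = |496.87 − 489.1082| = CHF 7.76 per share

CHF 7.76 per share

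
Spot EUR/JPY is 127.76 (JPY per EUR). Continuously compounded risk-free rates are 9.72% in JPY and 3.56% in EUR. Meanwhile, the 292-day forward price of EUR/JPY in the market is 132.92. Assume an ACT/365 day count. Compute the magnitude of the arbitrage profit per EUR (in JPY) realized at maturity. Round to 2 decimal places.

Fair forward: F* = S·e^(carry·T), with carry = (r_JPY − r_EUR) = 0.0972 − 0.0356 = 0.0616
F* = 127.76 · e^(0.0616 × 292/365) = 127.76 · e^0.049280 = 127.76 × 1.050514 = 134.2137
Market 132.92 < fair 134.2137: forward underpriced → reverse cash-and-carry (short spot, go long the forward).
At maturity, profit = |F_mkt − F*| = |132.92 − 134.2137| = 1.29 per EUR (in JPY)

1.29 per EUR (in JPY)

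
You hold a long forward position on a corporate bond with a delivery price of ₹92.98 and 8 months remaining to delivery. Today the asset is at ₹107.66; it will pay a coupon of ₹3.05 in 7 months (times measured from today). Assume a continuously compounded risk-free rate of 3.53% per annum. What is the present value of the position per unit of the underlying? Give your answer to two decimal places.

PV(remaining coupons) I = 3.05·e^(−0.0353·7/12) = 2.9878
Current forward F = (S − I)·e^(rT) = (107.66 − 2.9878)·e^(0.0353·8/12) = 104.6722 × 1.023812 = 107.1647
Value (long) = (F − K)·e^(−rT) = (107.1647 − 92.98) × 0.976741 = 13.8548
Value = ₹13.85

₹13.85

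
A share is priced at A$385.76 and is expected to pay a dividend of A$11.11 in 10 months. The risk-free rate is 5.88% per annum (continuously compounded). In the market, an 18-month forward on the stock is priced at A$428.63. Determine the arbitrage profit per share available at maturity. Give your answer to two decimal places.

A$18.85 per share

PV(dividends) I = 11.11·e^(−0.0588·10/12) = 10.5787
Fair forward F* = (S − I)·e^(rT) = (385.76 − 10.5787)·e^0.088200 = 375.1813 × 1.092207 = 409.7756
Market A$428.63 > fair 409.7756: forward overpriced → cash-and-carry (borrow at r, buy the stock and collect the dividends, short the forward).
Profit at T = |F_mkt − F*| = |428.63 − 409.7756| = A$18.85 per share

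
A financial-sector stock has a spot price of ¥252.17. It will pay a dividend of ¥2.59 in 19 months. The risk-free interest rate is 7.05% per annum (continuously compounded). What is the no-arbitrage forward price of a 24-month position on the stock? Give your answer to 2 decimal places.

PV(dividends) I = 2.59·e^(−0.0705·19/12)
I = 2.3164
F = (S − I)·e^(rT) = (252.17 − 2.3164) · e^(0.0705·24/12)
= 249.8536 · e^0.141000 = 249.8536 × 1.151425 = ¥287.69

¥287.69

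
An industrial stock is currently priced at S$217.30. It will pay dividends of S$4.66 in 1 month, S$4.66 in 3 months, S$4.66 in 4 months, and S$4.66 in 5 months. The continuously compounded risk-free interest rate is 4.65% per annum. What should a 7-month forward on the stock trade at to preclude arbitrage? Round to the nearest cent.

S$204.36

PV(dividends) I = 4.66·e^(−0.0465·1/12) + 4.66·e^(−0.0465·3/12) + 4.66·e^(−0.0465·4/12) + 4.66·e^(−0.0465·5/12)
I = 4.6420 + 4.6061 + 4.5883 + 4.5706 = 18.4070
F = (S − I)·e^(rT) = (217.30 − 18.4070) · e^(0.0465·7/12)
= 198.8930 · e^0.027125 = 198.8930 × 1.027496 = S$204.36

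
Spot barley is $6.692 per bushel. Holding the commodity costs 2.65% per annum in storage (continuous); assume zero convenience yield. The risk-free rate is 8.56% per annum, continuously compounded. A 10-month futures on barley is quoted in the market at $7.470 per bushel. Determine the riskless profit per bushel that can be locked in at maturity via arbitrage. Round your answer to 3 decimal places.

$0.123 per bushel

Fair futures: F* = S·e^(carry·T), with carry = (r + u) = 0.0856 + 0.0265 = 0.1121
F* = 6.692 · e^(0.1121 × 10/12) = 6.692 · e^0.093417 = 6.692 × 1.097919 = $7.3473
Market $7.470 > fair $7.3473: forward overpriced → cash-and-carry (buy spot, short the forward).
At maturity, profit = |F_mkt − F*| = |7.470 − 7.3473| = $0.123 per bushel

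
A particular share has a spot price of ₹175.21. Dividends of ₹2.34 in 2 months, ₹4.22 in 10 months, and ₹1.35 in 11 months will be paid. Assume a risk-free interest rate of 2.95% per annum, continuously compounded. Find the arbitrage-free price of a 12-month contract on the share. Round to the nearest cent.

PV(dividends) I = 2.34·e^(−0.0295·2/12) + 4.22·e^(−0.0295·10/12) + 1.35·e^(−0.0295·11/12)
I = 2.3285 + 4.1175 + 1.3140 = 7.7600
F = (S − I)·e^(rT) = (175.21 − 7.7600) · e^(0.0295·12/12)
= 167.4500 · e^0.029500 = 167.4500 × 1.029939 = ₹172.46

₹172.46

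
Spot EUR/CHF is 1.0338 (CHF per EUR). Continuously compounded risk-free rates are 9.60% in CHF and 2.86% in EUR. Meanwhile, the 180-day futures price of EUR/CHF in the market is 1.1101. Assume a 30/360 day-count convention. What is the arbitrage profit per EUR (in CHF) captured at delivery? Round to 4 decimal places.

0.0409 per EUR (in CHF)

Fair futures: F* = S·e^(carry·T), with carry = (r_CHF − r_EUR) = 0.0960 − 0.0286 = 0.0674
F* = 1.0338 · e^(0.0674 × 180/360) = 1.0338 · e^0.033700 = 1.0338 × 1.034274 = 1.0692
Market 1.1101 > fair 1.0692: forward overpriced → cash-and-carry (buy spot, short the forward).
At maturity, profit = |F_mkt − F*| = |1.1101 − 1.0692| = 0.0409 per EUR (in CHF)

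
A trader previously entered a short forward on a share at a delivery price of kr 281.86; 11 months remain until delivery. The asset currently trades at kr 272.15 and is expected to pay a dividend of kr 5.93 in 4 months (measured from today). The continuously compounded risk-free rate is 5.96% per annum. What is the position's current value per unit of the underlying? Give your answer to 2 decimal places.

kr 0.54

PV(remaining dividends) I = 5.93·e^(−0.0596·4/12) = 5.8134
Current forward F = (S − I)·e^(rT) = (272.15 − 5.8134)·e^(0.0596·11/12) = 266.3366 × 1.056153 = 281.2922
Value (long) = (F − K)·e^(−rT) = (281.2922 − 281.86) × 0.946832 = -0.5376
Short position value = −(long value) = kr 0.54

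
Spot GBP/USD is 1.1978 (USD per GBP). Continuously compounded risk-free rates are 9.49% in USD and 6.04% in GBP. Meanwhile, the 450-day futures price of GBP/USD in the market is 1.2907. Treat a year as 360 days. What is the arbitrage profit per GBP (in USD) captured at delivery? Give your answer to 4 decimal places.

0.0401 per GBP (in USD)

Fair futures: F* = S·e^(carry·T), with carry = (r_USD − r_GBP) = 0.0949 − 0.0604 = 0.0345
F* = 1.1978 · e^(0.0345 × 450/360) = 1.1978 · e^0.043125 = 1.1978 × 1.044068 = 1.2506
Market 1.2907 > fair 1.2506: forward overpriced → cash-and-carry (buy spot, short the forward).
At maturity, profit = |F_mkt − F*| = |1.2907 − 1.2506| = 0.0401 per GBP (in USD)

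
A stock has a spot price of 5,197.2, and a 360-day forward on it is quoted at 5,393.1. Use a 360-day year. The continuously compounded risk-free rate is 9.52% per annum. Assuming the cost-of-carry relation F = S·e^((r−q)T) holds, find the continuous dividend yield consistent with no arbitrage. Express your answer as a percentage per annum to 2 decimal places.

From F = S·e^((r−q)T): (r − q) = ln(F/S)/T
ln(5393.1/5197.2) = ln(1.037693) = 0.037000
(r − q) = 0.037000 / (360/360) = 0.037000
q = r − ln(F/S)/T = 0.0952 − 0.037000 = 0.058200
q = 5.82%

5.82%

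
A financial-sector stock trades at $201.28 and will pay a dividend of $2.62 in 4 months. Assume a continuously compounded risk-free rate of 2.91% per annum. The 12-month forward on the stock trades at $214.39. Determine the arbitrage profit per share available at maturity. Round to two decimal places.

PV(dividends) I = 2.62·e^(−0.0291·4/12) = 2.5947
Fair forward F* = (S − I)·e^(rT) = (201.28 − 2.5947)·e^0.029100 = 198.6853 × 1.029528 = 204.5521
Market $214.39 > fair 204.5521: forward overpriced → cash-and-carry (borrow at r, buy the stock and collect the dividends, short the forward).
Profit at T = |F_mkt − F*| = |214.39 − 204.5521| = $9.84 per share

$9.84 per share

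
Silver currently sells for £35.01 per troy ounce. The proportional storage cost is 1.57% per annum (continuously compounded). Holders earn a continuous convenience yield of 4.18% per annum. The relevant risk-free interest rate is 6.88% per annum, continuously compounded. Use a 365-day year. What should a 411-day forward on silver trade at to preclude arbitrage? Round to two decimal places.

Net carry = r + u − y = 0.0688 + 0.0157 − 0.0418 = 0.0427
F = S·e^((r+u−y)T) = 35.01 · e^(0.0427 × 411/365) = 35.01 · e^0.048081
= 35.01 × 1.049256 = £36.73 per troy ounce

£36.73 per troy ounce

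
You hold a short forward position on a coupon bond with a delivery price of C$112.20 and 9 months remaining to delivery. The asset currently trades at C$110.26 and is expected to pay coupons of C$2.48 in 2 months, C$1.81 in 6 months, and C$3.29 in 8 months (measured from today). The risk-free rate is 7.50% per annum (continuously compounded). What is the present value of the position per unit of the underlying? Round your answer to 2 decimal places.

PV(remaining coupons) I = 2.48·e^(−0.0750·2/12) + 1.81·e^(−0.0750·6/12) + 3.29·e^(−0.0750·8/12) = 7.3221
Current forward F = (S − I)·e^(rT) = (110.26 − 7.3221)·e^(0.0750·9/12) = 102.9379 × 1.057862 = 108.8941
Value (long) = (F − K)·e^(−rT) = (108.8941 − 112.20) × 0.945303 = -3.1251
Short position value = −(long value) = C$3.13

C$3.13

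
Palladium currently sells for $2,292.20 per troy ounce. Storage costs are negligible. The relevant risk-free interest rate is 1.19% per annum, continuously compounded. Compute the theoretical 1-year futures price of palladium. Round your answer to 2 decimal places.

$2,319.64 per troy ounce

F = S·e^(rT) = 2292.20 · e^(0.0119 × 12/12) = 2292.20 · e^0.01190000
= 2292.20 × 1.01197109 = $2,319.64 per troy ounce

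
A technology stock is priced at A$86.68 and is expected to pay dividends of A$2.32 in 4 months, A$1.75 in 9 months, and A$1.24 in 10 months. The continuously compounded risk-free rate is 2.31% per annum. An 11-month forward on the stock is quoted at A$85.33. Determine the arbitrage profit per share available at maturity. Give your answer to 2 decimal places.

A$2.15 per share

PV(dividends) I = 2.32·e^(−0.0231·4/12) + 1.75·e^(−0.0231·9/12) + 1.24·e^(−0.0231·10/12) = 5.2385
Fair forward F* = (S − I)·e^(rT) = (86.68 − 5.2385)·e^0.021175 = 81.4415 × 1.021401 = 83.1844
Market A$85.33 > fair 83.1844: forward overpriced → cash-and-carry (borrow at r, buy the stock and collect the dividends, short the forward).
Profit at T = |F_mkt − F*| = |85.33 − 83.1844| = A$2.15 per share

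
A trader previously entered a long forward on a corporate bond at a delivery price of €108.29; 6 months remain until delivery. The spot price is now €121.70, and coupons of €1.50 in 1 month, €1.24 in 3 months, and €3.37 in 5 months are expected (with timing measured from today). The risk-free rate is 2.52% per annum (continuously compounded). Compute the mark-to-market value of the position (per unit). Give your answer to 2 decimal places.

PV(remaining coupons) I = 1.50·e^(−0.0252·1/12) + 1.24·e^(−0.0252·3/12) + 3.37·e^(−0.0252·5/12) = 6.0639
Current forward F = (S − I)·e^(rT) = (121.70 − 6.0639)·e^(0.0252·6/12) = 115.6361 × 1.012680 = 117.1024
Value (long) = (F − K)·e^(−rT) = (117.1024 − 108.29) × 0.987479 = 8.7021
Value = €8.70

€8.70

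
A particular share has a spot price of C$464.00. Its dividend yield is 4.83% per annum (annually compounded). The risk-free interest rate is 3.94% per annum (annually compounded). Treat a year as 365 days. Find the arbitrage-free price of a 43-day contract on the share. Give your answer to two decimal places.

F = S · (1+r)^T / (1+q)^T
= 464.00 × 1.004563 / 1.005572 = 464.00 × 0.998997
F = C$463.53

C$463.53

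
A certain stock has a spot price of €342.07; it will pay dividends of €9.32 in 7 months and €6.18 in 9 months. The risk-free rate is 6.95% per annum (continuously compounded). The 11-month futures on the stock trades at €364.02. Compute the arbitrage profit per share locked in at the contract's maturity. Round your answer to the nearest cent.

PV(dividends) I = 9.32·e^(−0.0695·7/12) + 6.18·e^(−0.0695·9/12) = 14.8158
Fair futures F* = (S − I)·e^(rT) = (342.07 − 14.8158)·e^0.063708 = 327.2542 × 1.065781 = 348.7813
Market €364.02 > fair 348.7813: forward overpriced → cash-and-carry (borrow at r, buy the stock and collect the dividends, short the forward).
Profit at T = |F_mkt − F*| = |364.02 − 348.7813| = €15.24 per share

€15.24 per share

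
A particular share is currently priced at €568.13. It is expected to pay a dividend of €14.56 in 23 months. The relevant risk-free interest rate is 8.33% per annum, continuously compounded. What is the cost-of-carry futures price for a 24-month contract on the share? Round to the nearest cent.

PV(dividends) I = 14.56·e^(−0.0833·23/12)
I = 12.4115
F = (S − I)·e^(rT) = (568.13 − 12.4115) · e^(0.0833·24/12)
= 555.7185 · e^0.166600 = 555.7185 × 1.181282 = €656.46

€656.46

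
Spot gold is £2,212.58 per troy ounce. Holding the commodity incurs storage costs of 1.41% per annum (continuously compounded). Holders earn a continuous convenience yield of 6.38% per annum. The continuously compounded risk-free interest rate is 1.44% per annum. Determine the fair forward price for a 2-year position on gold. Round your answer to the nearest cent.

£2,061.76 per troy ounce

Net carry = r + u − y = 0.0144 + 0.0141 − 0.0638 = -0.0353
F = S·e^((r+u−y)T) = 2212.58 · e^(-0.0353 × 2) = 2212.58 · e^-0.07060000
= 2212.58 × 0.93183455 = £2,061.76 per troy ounce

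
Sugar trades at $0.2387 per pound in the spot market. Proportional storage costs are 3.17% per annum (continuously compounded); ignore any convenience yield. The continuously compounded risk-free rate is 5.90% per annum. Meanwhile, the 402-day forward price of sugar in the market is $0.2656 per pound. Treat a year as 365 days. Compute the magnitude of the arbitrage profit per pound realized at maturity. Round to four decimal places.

$0.0018 per pound

Fair forward: F* = S·e^(carry·T), with carry = (r + u) = 0.0590 + 0.0317 = 0.0907
F* = 0.2387 · e^(0.0907 × 402/365) = 0.2387 · e^0.099894 = 0.2387 × 1.105054 = $0.2638
Market $0.2656 > fair $0.2638: forward overpriced → cash-and-carry (buy spot, short the forward).
At maturity, profit = |F_mkt − F*| = |0.2656 − 0.2638| = $0.0018 per pound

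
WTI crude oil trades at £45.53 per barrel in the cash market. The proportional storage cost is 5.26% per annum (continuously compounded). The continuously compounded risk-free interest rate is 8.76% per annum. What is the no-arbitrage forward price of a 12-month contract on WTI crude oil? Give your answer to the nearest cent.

Net carry = r + u − y = 0.0876 + 0.0526 − 0.0000 = 0.1402
F = S·e^((r+u−y)T) = 45.53 · e^(0.1402 × 12/12) = 45.53 · e^0.140200
= 45.53 × 1.150504 = £52.38 per barrel

£52.38 per barrel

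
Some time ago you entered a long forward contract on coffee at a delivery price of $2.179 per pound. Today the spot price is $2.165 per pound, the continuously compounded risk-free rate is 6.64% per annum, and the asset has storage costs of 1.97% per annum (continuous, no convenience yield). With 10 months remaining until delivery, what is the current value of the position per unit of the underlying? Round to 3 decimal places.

$0.139 per pound

Current fair forward for the remaining 10 months: F = S·e^((r + u)·T), (r + u) = 0.0664 + 0.0197 = 0.0861
F = 2.165 · e^(0.0861 × 10/12) = 2.165 × 1.074387 = 2.3260
Value of long forward = (F − K)·e^(−rT) = (2.3260 − 2.179) · e^(−0.0664·10/12)
= 0.1470 × 0.946170 = 0.139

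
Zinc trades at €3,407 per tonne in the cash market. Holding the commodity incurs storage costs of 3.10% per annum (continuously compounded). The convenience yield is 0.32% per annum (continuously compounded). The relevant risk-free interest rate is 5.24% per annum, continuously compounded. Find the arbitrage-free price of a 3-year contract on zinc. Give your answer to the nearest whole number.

€4,334 per tonne

Net carry = r + u − y = 0.0524 + 0.0310 − 0.0032 = 0.0802
F = S·e^((r+u−y)T) = 3407 · e^(0.0802 × 3) = 3407 · e^0.240600
= 3407 × 1.272012 = €4,334 per tonne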